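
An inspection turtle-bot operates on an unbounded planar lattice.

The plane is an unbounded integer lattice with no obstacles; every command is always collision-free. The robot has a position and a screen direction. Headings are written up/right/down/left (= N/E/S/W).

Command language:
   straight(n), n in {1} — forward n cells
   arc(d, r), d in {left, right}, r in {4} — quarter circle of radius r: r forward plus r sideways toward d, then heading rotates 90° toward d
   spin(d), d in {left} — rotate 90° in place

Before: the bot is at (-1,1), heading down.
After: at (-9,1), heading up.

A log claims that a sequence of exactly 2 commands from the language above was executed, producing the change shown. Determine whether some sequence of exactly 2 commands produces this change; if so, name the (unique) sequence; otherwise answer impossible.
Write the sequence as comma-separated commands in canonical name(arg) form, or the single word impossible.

arc(right, 4), arc(right, 4)

key: position moved to (-9,1) AND the heading swung to N — translation plus rotation needed
start: at (-1,1), heading down
[1] after arc(right, 4): at (-5,-3), heading left
[2] after arc(right, 4): at (-9,1), heading up
no rival 2-sequence matches.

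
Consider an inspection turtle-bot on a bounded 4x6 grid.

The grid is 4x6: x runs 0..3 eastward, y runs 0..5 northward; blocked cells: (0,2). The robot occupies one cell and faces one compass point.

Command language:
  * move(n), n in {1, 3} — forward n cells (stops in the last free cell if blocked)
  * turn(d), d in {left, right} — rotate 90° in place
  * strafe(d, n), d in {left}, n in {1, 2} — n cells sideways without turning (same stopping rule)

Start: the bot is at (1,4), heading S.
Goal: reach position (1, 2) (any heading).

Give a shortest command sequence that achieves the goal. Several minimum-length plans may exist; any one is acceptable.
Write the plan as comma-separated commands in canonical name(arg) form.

move(1), move(1)

begin: at (1,4), heading S
[1] after move(1): at (1,3), heading S
[2] after move(1): at (1,2), heading S
nothing shorter than 2 reaches the goal.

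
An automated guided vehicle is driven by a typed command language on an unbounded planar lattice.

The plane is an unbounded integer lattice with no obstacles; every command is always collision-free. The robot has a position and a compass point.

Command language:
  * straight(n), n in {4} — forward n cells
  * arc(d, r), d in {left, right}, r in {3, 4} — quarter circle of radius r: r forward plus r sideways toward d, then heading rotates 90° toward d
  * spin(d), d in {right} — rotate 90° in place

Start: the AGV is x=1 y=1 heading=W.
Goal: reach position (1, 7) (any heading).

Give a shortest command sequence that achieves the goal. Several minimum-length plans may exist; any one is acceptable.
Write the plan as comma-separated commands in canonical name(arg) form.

t0: x=1 y=1 heading=W
1. arc(right, 3) → x=-2 y=4 heading=N
2. arc(right, 3) → x=1 y=7 heading=E
shorter routes all fall short; 2 is best.

arc(right, 3), arc(right, 3)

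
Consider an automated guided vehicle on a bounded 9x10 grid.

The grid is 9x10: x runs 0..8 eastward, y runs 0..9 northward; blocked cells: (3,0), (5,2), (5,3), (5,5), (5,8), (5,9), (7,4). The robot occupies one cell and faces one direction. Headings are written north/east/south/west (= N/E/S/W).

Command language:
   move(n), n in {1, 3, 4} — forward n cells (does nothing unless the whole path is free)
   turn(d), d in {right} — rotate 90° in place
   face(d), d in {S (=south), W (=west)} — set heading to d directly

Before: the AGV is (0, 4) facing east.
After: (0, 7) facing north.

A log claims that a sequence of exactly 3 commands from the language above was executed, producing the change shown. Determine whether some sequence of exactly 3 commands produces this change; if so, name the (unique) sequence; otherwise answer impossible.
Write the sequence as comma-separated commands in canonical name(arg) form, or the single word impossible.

key: running move(3) before face(W) would end elsewhere — order is forced
from: (0, 4) facing east
1. face(W) → (0, 4) facing west
2. turn(right) → (0, 4) facing north
3. move(3) → (0, 7) facing north
no rival 3-sequence matches.

face(W), turn(right), move(3)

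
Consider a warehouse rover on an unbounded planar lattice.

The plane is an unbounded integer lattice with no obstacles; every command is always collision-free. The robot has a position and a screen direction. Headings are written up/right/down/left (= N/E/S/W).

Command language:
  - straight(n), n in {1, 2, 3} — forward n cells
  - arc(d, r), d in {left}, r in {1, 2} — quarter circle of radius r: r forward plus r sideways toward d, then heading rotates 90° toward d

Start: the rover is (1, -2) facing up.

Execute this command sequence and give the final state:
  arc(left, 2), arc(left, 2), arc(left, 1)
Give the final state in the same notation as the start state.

t0: (1, -2) facing up
1. arc(left, 2) → (-1, 0) facing left
2. arc(left, 2) → (-3, -2) facing down
3. arc(left, 1) → (-2, -3) facing right

(-2, -3) facing right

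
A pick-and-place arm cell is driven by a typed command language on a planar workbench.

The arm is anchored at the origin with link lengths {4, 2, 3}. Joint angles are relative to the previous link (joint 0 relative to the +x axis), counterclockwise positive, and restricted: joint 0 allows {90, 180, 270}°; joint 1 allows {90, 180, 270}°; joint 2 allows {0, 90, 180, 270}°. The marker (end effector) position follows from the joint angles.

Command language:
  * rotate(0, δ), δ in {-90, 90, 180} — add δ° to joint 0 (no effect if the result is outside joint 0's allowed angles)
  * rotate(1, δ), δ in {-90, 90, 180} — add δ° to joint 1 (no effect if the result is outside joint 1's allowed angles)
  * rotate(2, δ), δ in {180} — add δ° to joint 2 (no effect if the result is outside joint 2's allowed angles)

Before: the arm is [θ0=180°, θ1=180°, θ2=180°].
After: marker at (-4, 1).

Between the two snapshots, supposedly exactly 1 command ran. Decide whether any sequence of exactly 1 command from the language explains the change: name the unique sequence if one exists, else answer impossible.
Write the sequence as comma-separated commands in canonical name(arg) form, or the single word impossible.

rotate(1, -90)

t0: [θ0=180°, θ1=180°, θ2=180°]
t=1 rotate(1, -90) ⇒ [θ0=180°, θ1=90°, θ2=180°]
all 7 alternatives checked — unique.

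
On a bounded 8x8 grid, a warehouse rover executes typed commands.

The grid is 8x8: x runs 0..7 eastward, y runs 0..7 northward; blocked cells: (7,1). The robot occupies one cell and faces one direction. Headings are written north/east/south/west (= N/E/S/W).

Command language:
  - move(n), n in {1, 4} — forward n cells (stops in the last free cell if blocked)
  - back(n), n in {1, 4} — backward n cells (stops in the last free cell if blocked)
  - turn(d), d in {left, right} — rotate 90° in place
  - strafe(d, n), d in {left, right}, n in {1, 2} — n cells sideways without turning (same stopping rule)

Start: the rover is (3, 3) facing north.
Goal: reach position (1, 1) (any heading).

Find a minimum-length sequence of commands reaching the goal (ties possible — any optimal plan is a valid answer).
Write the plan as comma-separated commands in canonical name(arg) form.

strafe(left, 2), turn(right), strafe(right, 2)

from: (3, 3) facing north
t=1 strafe(left, 2) ⇒ (1, 3) facing north
t=2 turn(right) ⇒ (1, 3) facing east
t=3 strafe(right, 2) ⇒ (1, 1) facing east
nothing shorter than 3 reaches the goal.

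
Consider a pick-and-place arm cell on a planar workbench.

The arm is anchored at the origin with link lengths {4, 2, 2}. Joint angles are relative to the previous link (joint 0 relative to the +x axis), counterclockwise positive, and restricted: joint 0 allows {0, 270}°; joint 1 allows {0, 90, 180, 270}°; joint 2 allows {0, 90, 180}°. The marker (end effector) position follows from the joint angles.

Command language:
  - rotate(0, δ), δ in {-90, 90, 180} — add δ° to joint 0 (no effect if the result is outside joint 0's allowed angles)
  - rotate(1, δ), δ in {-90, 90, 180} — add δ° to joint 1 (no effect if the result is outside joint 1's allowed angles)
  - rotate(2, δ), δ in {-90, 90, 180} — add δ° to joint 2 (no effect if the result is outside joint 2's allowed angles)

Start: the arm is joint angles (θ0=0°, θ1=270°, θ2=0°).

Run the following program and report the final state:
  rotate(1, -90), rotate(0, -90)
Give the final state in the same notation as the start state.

start: joint angles (θ0=0°, θ1=270°, θ2=0°)
step 1 (rotate(1, -90)): joint angles (θ0=0°, θ1=180°, θ2=0°)
step 2 (rotate(0, -90)): joint angles (θ0=270°, θ1=180°, θ2=0°)

joint angles (θ0=270°, θ1=180°, θ2=0°)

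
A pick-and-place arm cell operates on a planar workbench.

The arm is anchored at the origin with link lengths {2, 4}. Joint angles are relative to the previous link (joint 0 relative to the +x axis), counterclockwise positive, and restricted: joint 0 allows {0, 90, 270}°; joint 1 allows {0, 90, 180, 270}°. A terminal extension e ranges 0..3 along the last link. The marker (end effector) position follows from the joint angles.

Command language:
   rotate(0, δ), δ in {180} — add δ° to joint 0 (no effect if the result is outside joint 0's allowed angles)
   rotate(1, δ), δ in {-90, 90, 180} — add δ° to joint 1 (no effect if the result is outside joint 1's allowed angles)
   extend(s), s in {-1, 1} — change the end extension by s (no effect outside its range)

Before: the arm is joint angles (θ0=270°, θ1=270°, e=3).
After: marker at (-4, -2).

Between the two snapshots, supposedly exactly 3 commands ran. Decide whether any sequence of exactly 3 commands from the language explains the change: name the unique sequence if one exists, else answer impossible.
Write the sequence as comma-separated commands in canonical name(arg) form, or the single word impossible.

extend(-1), extend(-1), extend(-1)

t0: joint angles (θ0=270°, θ1=270°, e=3)
t=1 extend(-1) ⇒ joint angles (θ0=270°, θ1=270°, e=2)
t=2 extend(-1) ⇒ joint angles (θ0=270°, θ1=270°, e=1)
t=3 extend(-1) ⇒ joint angles (θ0=270°, θ1=270°, e=0)
all 216 alternatives checked — unique.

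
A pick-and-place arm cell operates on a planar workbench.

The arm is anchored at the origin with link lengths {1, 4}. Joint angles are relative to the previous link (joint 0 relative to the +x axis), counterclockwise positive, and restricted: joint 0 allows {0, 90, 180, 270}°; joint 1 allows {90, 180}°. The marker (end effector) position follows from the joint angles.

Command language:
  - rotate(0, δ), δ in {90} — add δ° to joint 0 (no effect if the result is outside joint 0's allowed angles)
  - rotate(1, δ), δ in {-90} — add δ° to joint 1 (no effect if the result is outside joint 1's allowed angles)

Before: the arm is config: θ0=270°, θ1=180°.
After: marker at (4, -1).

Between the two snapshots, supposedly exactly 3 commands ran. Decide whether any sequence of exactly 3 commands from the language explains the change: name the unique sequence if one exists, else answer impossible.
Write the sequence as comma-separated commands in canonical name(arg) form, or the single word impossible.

begin: config: θ0=270°, θ1=180°
1. rotate(1, -90) → config: θ0=270°, θ1=90°
2. rotate(1, -90) → config: θ0=270°, θ1=90°
3. rotate(1, -90) → config: θ0=270°, θ1=90°
uniquely the one of 8 3-step routes that fits.

rotate(1, -90), rotate(1, -90), rotate(1, -90)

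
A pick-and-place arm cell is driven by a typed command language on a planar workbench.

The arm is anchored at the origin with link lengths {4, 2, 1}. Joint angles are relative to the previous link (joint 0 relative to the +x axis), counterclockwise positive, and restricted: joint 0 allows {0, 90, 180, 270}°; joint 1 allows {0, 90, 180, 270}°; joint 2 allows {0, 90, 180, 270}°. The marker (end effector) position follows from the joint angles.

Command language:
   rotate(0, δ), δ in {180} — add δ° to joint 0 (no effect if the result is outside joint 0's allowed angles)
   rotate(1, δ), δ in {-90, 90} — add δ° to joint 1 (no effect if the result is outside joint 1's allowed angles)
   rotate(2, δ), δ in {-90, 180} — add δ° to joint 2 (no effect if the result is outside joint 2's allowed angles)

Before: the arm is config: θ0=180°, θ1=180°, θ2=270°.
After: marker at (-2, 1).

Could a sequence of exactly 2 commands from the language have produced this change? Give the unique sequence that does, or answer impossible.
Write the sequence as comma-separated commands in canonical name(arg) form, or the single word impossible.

start: config: θ0=180°, θ1=180°, θ2=270°
t=1 rotate(2, -90) ⇒ config: θ0=180°, θ1=180°, θ2=180°
t=2 rotate(2, -90) ⇒ config: θ0=180°, θ1=180°, θ2=90°
no rival 2-sequence matches.

rotate(2, -90), rotate(2, -90)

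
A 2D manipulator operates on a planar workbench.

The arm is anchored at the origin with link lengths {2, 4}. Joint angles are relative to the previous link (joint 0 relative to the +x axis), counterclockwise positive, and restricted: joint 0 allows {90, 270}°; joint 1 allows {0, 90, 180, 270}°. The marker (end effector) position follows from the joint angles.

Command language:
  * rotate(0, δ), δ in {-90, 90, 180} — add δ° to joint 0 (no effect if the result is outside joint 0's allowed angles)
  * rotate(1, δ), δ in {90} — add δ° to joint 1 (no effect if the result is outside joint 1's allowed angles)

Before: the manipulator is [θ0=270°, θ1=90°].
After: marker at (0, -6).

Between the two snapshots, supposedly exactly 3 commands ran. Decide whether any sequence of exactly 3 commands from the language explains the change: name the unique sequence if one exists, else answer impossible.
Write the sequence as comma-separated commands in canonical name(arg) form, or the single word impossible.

t0: [θ0=270°, θ1=90°]
1. rotate(1, 90) → [θ0=270°, θ1=180°]
2. rotate(1, 90) → [θ0=270°, θ1=270°]
3. rotate(1, 90) → [θ0=270°, θ1=0°]
uniquely the one of 64 3-step routes that fits.

rotate(1, 90), rotate(1, 90), rotate(1, 90)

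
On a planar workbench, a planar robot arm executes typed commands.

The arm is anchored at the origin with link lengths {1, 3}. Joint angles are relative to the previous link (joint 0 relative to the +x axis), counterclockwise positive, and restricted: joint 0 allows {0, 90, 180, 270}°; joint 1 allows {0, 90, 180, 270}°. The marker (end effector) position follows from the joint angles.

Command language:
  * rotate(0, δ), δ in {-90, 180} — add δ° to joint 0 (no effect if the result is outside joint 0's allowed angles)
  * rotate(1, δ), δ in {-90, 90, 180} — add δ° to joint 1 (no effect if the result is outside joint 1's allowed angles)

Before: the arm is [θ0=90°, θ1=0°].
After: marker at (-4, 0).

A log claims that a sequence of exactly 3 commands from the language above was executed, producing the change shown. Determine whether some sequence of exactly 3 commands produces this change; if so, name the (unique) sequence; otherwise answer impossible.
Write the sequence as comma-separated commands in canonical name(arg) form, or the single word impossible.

rotate(0, -90), rotate(0, -90), rotate(0, -90)

t0: [θ0=90°, θ1=0°]
[1] after rotate(0, -90): [θ0=0°, θ1=0°]
[2] after rotate(0, -90): [θ0=270°, θ1=0°]
[3] after rotate(0, -90): [θ0=180°, θ1=0°]
all 125 alternatives checked — unique.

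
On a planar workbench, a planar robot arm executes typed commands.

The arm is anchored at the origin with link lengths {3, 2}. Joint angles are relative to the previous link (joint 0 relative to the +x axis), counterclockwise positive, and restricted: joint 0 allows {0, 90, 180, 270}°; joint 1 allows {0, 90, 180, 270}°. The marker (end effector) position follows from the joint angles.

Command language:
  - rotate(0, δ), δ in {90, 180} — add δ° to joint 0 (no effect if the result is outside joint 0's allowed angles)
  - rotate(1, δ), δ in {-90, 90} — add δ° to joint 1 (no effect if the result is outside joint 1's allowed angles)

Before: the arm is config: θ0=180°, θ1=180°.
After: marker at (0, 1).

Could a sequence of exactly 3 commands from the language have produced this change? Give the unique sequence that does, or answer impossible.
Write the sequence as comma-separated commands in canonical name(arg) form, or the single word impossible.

initial: config: θ0=180°, θ1=180°
t=1 rotate(0, 90) ⇒ config: θ0=270°, θ1=180°
t=2 rotate(0, 90) ⇒ config: θ0=0°, θ1=180°
t=3 rotate(0, 90) ⇒ config: θ0=90°, θ1=180°
all 64 alternatives checked — unique.

rotate(0, 90), rotate(0, 90), rotate(0, 90)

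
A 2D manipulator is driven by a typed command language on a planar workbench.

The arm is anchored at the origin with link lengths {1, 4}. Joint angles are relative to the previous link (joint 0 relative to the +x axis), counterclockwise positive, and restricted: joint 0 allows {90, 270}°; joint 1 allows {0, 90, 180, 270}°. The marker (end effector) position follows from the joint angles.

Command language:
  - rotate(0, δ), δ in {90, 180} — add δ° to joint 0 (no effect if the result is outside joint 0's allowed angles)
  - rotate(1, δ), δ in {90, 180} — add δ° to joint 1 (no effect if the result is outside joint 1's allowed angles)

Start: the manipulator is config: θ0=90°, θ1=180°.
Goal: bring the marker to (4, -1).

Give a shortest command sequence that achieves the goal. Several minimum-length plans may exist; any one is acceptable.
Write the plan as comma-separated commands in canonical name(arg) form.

rotate(1, 90), rotate(1, 180), rotate(0, 180)

start: config: θ0=90°, θ1=180°
1. rotate(1, 90) → config: θ0=90°, θ1=270°
2. rotate(1, 180) → config: θ0=90°, θ1=90°
3. rotate(0, 180) → config: θ0=270°, θ1=90°
minimal: 3 command(s), checked below 3.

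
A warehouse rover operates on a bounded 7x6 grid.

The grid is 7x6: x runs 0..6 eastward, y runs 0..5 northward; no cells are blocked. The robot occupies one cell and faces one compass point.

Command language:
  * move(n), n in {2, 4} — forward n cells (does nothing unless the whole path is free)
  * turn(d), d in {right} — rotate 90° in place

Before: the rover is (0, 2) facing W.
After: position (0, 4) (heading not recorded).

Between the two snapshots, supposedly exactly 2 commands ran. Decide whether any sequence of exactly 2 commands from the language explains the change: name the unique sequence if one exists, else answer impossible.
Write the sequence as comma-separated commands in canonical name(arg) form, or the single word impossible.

turn(right), move(2)

key: order matters: swapping turn(right) and move(2) lands elsewhere
begin: (0, 2) facing W
step 1 (turn(right)): (0, 2) facing N
step 2 (move(2)): (0, 4) facing N
no rival 2-sequence matches.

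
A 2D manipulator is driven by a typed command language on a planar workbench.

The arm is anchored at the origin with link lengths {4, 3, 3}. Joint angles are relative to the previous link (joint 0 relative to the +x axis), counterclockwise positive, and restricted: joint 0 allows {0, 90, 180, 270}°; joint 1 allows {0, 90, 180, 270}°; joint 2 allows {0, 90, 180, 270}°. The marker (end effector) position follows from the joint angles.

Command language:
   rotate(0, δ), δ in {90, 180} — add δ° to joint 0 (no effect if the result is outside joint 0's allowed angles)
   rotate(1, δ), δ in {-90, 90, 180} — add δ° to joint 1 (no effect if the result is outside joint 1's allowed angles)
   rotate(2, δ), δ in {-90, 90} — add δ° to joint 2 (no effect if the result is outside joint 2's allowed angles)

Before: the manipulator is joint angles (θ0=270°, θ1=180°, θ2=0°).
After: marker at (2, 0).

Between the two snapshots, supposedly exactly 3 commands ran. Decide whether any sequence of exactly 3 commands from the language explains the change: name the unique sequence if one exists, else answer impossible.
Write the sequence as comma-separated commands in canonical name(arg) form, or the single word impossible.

rotate(0, 90), rotate(0, 90), rotate(0, 90)

initial: joint angles (θ0=270°, θ1=180°, θ2=0°)
[1] after rotate(0, 90): joint angles (θ0=0°, θ1=180°, θ2=0°)
[2] after rotate(0, 90): joint angles (θ0=90°, θ1=180°, θ2=0°)
[3] after rotate(0, 90): joint angles (θ0=180°, θ1=180°, θ2=0°)
uniquely the one of 343 3-step routes that fits.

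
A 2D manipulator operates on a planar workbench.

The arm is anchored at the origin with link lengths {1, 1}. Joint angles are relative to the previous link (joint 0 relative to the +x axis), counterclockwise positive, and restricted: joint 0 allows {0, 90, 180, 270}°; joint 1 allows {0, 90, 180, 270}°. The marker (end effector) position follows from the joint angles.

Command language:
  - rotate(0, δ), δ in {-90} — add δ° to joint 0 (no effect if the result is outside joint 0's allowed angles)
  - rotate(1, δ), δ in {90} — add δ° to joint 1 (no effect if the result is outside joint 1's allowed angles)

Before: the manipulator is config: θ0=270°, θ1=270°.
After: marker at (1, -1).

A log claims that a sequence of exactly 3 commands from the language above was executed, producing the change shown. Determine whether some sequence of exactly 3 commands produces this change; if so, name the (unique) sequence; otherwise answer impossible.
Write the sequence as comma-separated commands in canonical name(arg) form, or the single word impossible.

from: config: θ0=270°, θ1=270°
step 1 (rotate(0, -90)): config: θ0=180°, θ1=270°
step 2 (rotate(0, -90)): config: θ0=90°, θ1=270°
step 3 (rotate(0, -90)): config: θ0=0°, θ1=270°
no other 3-command option fits: unique.

rotate(0, -90), rotate(0, -90), rotate(0, -90)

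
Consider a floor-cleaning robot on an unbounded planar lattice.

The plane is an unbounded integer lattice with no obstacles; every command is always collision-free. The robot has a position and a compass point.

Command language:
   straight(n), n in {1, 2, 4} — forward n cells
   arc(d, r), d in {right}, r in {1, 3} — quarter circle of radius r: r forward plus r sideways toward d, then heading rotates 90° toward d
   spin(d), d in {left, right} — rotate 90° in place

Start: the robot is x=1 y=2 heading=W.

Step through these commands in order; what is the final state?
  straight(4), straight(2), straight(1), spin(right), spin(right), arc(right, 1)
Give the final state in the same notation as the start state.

x=-5 y=1 heading=S

begin: x=1 y=2 heading=W
1. straight(4) → x=-3 y=2 heading=W
2. straight(2) → x=-5 y=2 heading=W
3. straight(1) → x=-6 y=2 heading=W
4. spin(right) → x=-6 y=2 heading=N
5. spin(right) → x=-6 y=2 heading=E
6. arc(right, 1) → x=-5 y=1 heading=S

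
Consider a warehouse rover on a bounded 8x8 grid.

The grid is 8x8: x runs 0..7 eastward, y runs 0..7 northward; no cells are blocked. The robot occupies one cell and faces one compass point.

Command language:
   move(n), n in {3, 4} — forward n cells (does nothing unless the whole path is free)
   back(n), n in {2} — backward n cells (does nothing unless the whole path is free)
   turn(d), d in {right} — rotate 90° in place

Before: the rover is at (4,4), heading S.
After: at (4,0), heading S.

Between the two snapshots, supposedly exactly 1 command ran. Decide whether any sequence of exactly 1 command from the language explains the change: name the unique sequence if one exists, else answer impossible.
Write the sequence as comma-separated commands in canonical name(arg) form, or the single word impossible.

move(4)

key: still facing S — the one step turns nothing
t0: at (4,4), heading S
1. move(4) → at (4,0), heading S
all 4 alternatives checked — unique.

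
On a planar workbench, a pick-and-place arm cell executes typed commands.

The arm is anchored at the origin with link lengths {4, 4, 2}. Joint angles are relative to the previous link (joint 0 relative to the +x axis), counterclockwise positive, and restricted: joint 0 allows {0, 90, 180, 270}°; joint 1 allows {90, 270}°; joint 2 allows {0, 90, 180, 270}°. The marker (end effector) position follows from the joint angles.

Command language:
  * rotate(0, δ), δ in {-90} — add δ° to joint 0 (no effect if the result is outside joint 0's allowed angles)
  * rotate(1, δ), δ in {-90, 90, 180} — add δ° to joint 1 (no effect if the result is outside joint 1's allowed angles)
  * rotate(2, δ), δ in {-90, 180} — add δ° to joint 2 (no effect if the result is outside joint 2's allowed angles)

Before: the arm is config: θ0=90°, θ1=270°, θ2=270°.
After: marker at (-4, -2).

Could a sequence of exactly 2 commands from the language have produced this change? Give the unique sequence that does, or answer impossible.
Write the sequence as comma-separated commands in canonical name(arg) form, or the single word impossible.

rotate(0, -90), rotate(0, -90)

begin: config: θ0=90°, θ1=270°, θ2=270°
step 1 (rotate(0, -90)): config: θ0=0°, θ1=270°, θ2=270°
step 2 (rotate(0, -90)): config: θ0=270°, θ1=270°, θ2=270°
all 36 alternatives checked — unique.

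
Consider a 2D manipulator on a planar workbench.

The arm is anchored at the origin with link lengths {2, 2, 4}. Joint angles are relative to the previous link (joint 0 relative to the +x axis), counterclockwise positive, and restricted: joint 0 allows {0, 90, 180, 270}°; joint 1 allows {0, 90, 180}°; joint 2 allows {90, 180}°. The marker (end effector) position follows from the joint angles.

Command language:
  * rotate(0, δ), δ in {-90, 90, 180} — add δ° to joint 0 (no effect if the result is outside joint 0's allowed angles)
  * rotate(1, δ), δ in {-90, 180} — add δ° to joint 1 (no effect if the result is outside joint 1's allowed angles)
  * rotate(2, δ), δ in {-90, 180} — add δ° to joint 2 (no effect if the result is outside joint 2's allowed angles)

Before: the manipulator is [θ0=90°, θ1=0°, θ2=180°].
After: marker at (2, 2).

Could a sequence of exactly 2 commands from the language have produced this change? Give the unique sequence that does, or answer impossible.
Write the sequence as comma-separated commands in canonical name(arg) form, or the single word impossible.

key: order matters: swapping rotate(1, 180) and rotate(1, -90) lands elsewhere
start: [θ0=90°, θ1=0°, θ2=180°]
1. rotate(1, 180) → [θ0=90°, θ1=180°, θ2=180°]
2. rotate(1, -90) → [θ0=90°, θ1=90°, θ2=180°]
no rival 2-sequence matches.

rotate(1, 180), rotate(1, -90)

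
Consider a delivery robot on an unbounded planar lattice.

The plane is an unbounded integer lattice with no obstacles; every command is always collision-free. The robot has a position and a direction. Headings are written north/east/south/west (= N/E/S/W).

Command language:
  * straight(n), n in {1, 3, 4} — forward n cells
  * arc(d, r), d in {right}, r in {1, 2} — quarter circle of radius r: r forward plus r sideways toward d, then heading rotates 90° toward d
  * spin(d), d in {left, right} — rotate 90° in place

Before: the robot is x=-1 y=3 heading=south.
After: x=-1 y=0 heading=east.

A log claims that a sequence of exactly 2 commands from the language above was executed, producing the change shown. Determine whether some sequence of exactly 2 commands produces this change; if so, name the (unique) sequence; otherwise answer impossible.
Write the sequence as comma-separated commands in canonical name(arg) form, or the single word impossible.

key: order matters: swapping straight(3) and spin(left) lands elsewhere
initial: x=-1 y=3 heading=south
1. straight(3) → x=-1 y=0 heading=south
2. spin(left) → x=-1 y=0 heading=east
no rival 2-sequence matches.

straight(3), spin(left)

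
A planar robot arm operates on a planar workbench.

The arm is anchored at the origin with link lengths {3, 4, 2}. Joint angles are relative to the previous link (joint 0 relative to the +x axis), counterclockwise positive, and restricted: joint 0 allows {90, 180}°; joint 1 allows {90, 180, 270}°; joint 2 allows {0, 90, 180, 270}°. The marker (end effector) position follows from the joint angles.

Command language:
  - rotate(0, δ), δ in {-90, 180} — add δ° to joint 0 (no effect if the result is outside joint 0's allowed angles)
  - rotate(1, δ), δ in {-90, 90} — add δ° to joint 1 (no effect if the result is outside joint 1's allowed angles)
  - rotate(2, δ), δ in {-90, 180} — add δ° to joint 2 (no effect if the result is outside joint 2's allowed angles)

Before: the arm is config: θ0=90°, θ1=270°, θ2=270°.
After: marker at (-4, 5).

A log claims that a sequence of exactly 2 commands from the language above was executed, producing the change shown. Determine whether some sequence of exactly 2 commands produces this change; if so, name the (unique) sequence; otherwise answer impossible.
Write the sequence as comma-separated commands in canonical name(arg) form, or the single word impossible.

rotate(1, -90), rotate(1, -90)

initial: config: θ0=90°, θ1=270°, θ2=270°
1. rotate(1, -90) → config: θ0=90°, θ1=180°, θ2=270°
2. rotate(1, -90) → config: θ0=90°, θ1=90°, θ2=270°
no rival 2-sequence matches.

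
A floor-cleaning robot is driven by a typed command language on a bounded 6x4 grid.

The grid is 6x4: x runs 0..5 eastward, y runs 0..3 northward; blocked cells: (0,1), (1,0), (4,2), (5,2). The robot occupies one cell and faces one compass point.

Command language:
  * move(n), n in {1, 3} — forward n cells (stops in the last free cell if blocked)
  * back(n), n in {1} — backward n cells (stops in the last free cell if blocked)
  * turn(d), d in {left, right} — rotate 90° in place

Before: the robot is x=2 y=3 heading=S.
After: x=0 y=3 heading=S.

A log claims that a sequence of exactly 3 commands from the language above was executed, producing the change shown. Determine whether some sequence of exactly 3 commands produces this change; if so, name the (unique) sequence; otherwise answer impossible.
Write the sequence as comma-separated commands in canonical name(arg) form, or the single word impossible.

turn(right), move(3), turn(left)

key: move(3) runs into the grid edge before its full distance
t0: x=2 y=3 heading=S
step 1 (turn(right)): x=2 y=3 heading=W
step 2 (move(3)): x=0 y=3 heading=W
step 3 (turn(left)): x=0 y=3 heading=S
no other 3-command option fits: unique.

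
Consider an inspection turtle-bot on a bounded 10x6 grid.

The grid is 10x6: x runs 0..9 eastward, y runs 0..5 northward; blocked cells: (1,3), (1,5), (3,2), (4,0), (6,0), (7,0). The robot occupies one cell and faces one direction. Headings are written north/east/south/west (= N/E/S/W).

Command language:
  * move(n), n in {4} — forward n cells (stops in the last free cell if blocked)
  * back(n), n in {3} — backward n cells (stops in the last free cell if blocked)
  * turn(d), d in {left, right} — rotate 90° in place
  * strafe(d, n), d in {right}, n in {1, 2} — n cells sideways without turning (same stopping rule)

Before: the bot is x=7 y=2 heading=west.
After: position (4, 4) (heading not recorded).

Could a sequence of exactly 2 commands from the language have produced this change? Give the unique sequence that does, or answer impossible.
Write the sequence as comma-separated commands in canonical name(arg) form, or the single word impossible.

move(4), strafe(right, 2)

key: move(4) is stopped early by the blocked cell at (3,2)
start: x=7 y=2 heading=west
1. move(4) → x=4 y=2 heading=west
2. strafe(right, 2) → x=4 y=4 heading=west
all 36 alternatives checked — unique.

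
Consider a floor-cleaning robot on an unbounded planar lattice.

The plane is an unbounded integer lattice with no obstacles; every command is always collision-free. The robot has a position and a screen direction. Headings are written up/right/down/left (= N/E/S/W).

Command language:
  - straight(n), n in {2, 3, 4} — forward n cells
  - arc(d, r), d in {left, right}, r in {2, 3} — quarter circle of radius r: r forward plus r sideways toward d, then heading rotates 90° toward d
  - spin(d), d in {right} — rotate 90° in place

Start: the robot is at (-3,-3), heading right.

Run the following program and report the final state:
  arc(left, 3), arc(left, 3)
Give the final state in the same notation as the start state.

start: at (-3,-3), heading right
step 1 (arc(left, 3)): at (0,0), heading up
step 2 (arc(left, 3)): at (-3,3), heading left

at (-3,3), heading left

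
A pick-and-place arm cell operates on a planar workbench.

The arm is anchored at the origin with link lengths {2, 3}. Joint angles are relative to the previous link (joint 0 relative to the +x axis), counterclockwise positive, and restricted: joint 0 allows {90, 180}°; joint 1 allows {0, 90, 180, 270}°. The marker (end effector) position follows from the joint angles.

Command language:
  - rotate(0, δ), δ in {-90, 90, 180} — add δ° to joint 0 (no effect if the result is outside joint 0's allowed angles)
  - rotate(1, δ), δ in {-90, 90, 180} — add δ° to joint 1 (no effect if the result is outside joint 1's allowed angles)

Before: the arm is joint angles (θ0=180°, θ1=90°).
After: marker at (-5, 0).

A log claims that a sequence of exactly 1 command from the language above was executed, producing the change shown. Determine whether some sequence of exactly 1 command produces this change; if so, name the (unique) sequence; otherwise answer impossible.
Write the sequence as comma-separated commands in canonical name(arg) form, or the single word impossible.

from: joint angles (θ0=180°, θ1=90°)
1. rotate(1, -90) → joint angles (θ0=180°, θ1=0°)
no other 1-command option fits: unique.

rotate(1, -90)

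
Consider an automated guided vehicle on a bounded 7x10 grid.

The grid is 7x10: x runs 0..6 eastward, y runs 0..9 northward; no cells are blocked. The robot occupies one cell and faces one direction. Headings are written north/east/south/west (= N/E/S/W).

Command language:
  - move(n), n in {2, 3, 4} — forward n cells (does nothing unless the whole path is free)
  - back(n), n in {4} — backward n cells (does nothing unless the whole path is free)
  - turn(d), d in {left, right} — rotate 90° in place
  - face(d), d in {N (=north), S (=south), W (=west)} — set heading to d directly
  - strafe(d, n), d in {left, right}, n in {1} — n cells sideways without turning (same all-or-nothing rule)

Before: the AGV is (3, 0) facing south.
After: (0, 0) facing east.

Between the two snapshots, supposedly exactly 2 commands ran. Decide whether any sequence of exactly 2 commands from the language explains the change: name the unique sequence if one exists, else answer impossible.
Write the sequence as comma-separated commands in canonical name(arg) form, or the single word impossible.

impossible

every 2-command combo misses the target.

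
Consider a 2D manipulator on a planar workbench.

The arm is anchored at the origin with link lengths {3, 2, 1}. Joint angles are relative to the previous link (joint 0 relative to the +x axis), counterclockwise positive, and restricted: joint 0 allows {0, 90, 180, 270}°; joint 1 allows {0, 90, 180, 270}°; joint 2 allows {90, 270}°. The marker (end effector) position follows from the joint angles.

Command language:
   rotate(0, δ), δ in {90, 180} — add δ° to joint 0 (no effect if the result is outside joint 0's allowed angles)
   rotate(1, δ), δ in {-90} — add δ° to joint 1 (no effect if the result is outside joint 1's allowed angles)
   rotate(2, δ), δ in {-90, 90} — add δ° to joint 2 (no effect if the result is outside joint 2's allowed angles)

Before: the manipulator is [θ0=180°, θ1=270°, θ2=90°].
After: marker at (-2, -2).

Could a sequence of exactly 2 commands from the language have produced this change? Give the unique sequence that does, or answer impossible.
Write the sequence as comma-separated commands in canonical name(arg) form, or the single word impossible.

initial: [θ0=180°, θ1=270°, θ2=90°]
[1] after rotate(1, -90): [θ0=180°, θ1=180°, θ2=90°]
[2] after rotate(1, -90): [θ0=180°, θ1=90°, θ2=90°]
all 25 alternatives checked — unique.

rotate(1, -90), rotate(1, -90)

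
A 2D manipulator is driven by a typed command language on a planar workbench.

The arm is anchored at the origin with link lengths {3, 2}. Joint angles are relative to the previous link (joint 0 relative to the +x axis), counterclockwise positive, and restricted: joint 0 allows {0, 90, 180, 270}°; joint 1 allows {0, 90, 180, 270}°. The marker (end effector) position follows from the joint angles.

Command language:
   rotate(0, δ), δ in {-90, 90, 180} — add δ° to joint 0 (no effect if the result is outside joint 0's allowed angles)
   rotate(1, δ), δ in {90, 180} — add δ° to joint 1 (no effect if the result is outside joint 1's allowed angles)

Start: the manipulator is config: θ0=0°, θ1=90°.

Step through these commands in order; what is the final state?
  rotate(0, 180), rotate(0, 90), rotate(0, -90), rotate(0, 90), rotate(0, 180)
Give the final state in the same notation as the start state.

begin: config: θ0=0°, θ1=90°
1. rotate(0, 180) → config: θ0=180°, θ1=90°
2. rotate(0, 90) → config: θ0=270°, θ1=90°
3. rotate(0, -90) → config: θ0=180°, θ1=90°
4. rotate(0, 90) → config: θ0=270°, θ1=90°
5. rotate(0, 180) → config: θ0=90°, θ1=90°

config: θ0=90°, θ1=90°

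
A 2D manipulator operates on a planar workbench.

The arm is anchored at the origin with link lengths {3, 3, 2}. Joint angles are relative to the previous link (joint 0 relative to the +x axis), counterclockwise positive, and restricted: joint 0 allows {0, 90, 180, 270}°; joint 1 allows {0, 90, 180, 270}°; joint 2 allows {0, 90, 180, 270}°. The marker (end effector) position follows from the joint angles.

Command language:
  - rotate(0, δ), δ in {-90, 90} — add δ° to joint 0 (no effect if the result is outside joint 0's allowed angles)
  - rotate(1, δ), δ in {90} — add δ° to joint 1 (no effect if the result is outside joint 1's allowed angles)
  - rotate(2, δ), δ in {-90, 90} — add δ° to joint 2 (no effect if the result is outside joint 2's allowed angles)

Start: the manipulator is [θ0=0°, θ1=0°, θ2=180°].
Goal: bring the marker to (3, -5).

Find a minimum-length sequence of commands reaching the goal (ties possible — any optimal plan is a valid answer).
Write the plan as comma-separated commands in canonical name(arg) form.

rotate(0, -90), rotate(2, 90), rotate(1, 90)

from: [θ0=0°, θ1=0°, θ2=180°]
1. rotate(0, -90) → [θ0=270°, θ1=0°, θ2=180°]
2. rotate(2, 90) → [θ0=270°, θ1=0°, θ2=270°]
3. rotate(1, 90) → [θ0=270°, θ1=90°, θ2=270°]
no 2-step plan works, so 3 is optimal.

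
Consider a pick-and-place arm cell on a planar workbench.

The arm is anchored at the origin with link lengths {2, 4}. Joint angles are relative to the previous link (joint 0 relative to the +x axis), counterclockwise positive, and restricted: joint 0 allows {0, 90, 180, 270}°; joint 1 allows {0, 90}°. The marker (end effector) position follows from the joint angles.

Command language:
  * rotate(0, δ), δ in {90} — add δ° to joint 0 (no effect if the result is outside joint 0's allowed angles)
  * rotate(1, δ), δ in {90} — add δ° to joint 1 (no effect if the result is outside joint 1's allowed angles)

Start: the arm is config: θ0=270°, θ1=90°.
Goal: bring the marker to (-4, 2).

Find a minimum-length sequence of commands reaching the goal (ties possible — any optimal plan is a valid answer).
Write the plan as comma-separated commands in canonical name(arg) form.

begin: config: θ0=270°, θ1=90°
step 1 (rotate(0, 90)): config: θ0=0°, θ1=90°
step 2 (rotate(0, 90)): config: θ0=90°, θ1=90°
shorter routes all fall short; 2 is best.

rotate(0, 90), rotate(0, 90)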